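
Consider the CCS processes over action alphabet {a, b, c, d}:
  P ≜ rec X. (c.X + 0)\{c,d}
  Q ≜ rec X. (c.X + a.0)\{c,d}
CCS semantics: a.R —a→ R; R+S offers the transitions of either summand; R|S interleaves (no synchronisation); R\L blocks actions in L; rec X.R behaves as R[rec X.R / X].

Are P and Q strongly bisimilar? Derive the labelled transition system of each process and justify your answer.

Reachable graph of P (1 states):
  s0 = rec X. (c.X + 0)\{c,d} ⊢ (no moves)
Reachable graph of Q (2 states):
  t0 = rec X. (c.X + a.0)\{c,d} ⊢ =a=> t1
  t1 = 0\{c,d} ⊢ (no moves)
Coarsest stable partition (strong bisimilarity classes):
  B0 = {s0, t1}
  B1 = {t0}
s0 ∈ B0, t0 ∈ B1 → different blocks

P ≁ Q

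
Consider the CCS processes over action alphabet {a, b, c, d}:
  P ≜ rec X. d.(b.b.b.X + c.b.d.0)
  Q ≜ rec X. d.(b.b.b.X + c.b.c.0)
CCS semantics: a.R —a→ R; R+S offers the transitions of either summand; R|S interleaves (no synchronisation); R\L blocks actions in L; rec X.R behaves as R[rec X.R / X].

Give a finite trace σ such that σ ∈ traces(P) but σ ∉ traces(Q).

P's transition system — 7 states:
  s0 = rec X. d.(b.b.b.X + c.b.d.0) | —d→ s1
  s1 = b.b.b.(rec X. d.(b.b.b.X + c.b.d.0)) + c.b.d.0 | —b→ s2, —c→ s3
  s2 = b.b.(rec X. d.(b.b.b.X + c.b.d.0)) | —b→ s4
  s3 = b.d.0 | —b→ s5
  s4 = b.(rec X. d.(b.b.b.X + c.b.d.0)) | —b→ s0
  s5 = d.0 | —d→ s6
  s6 = 0 | ∅
Q's transition system — 7 states:
  t0 = rec X. d.(b.b.b.X + c.b.c.0) | —d→ t1
  t1 = b.b.b.(rec X. d.(b.b.b.X + c.b.c.0)) + c.b.c.0 | —b→ t2, —c→ t3
  t2 = b.b.(rec X. d.(b.b.b.X + c.b.c.0)) | —b→ t4
  t3 = b.c.0 | —b→ t5
  t4 = b.(rec X. d.(b.b.b.X + c.b.c.0)) | —b→ t0
  t5 = c.0 | —c→ t6
  t6 = 0 | ∅
Trace ⟨dcbd⟩ through P, begin at {s0}:
  [1] d ⇒ {s1}
  [2] c ⇒ {s3}
  [3] b ⇒ {s5}
  [4] d ⇒ {s6}
  P completes σ.
Trace ⟨dcbd⟩ through Q, begin at {t0}:
  [1] d ⇒ {t1}
  [2] c ⇒ {t3}
  [3] b ⇒ {t5}
  [4] d ⇒ ∅  — Q cannot continue

dcbd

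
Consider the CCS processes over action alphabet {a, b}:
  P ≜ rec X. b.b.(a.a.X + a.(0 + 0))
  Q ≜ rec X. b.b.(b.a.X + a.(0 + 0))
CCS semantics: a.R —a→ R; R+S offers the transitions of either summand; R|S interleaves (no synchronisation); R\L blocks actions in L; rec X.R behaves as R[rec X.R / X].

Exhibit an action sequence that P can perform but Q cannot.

P's transition system — 5 states:
  u0 = rec X. b.b.(a.a.X + a.(0 + 0)) has moves -b-> u1
  u1 = b.(a.a.(rec X. b.b.(a.a.X + a.(0 + 0))) + a.(0 + 0)) has moves -b-> u2
  u2 = a.a.(rec X. b.b.(a.a.X + a.(0 + 0))) + a.(0 + 0) has moves -a-> u3, -a-> u4
  u3 = 0 + 0 has moves stopped
  u4 = a.(rec X. b.b.(a.a.X + a.(0 + 0))) has moves -a-> u0
Q's transition system — 5 states:
  v0 = rec X. b.b.(b.a.X + a.(0 + 0)) has moves -b-> v1
  v1 = b.(b.a.(rec X. b.b.(b.a.X + a.(0 + 0))) + a.(0 + 0)) has moves -b-> v2
  v2 = b.a.(rec X. b.b.(b.a.X + a.(0 + 0))) + a.(0 + 0) has moves -a-> v3, -b-> v4
  v3 = 0 + 0 has moves stopped
  v4 = a.(rec X. b.b.(b.a.X + a.(0 + 0))) has moves -a-> v0
Run σ = ⟨bbaa⟩ on P: start {u0}
  after b @ step 1: {u1}
  after b @ step 2: {u2}
  after a @ step 3: {u3, u4}
  after a @ step 4: {u0}
  ✓ P
Run σ = ⟨bbaa⟩ on Q: start {v0}
  after b @ step 1: {v1}
  after b @ step 2: {v2}
  after a @ step 3: {v3}
  after a @ step 4: ∅ (Q stuck)

bbaa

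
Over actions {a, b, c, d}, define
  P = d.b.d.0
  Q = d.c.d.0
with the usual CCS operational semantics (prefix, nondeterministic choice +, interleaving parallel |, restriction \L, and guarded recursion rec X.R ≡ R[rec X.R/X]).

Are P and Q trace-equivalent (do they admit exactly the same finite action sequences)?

Reachable graph of P (4 states):
  u0 = d.b.d.0 has moves =d=> u1
  u1 = b.d.0 has moves =b=> u2
  u2 = d.0 has moves =d=> u3
  u3 = 0 has moves stopped
Reachable graph of Q (4 states):
  v0 = d.c.d.0 has moves =d=> v1
  v1 = c.d.0 has moves =c=> v2
  v2 = d.0 has moves =d=> v3
  v3 = 0 has moves stopped
Run σ = ⟨db⟩ on P: start {u0}
  after d @ step 1: {u1}
  after b @ step 2: {u2}
  ✓ P
Run σ = ⟨db⟩ on Q: start {v0}
  after d @ step 1: {v1}
  after b @ step 2: ∅ (Q stuck)

trace-distinct — witness ⟨db⟩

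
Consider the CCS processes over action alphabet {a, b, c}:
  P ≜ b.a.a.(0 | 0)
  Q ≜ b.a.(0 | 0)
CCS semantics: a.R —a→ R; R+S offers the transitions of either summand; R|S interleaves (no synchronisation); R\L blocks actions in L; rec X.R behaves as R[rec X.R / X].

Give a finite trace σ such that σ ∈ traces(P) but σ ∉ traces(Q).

baa

LTS(P): 4 reachable states
  p0 = b.a.a.(0 | 0) has moves —b→ p1
  p1 = a.a.(0 | 0) has moves —a→ p2
  p2 = a.(0 | 0) has moves —a→ p3
  p3 = 0 | 0 has moves ·
LTS(Q): 3 reachable states
  q0 = b.a.(0 | 0) has moves —b→ q1
  q1 = a.(0 | 0) has moves —a→ q2
  q2 = 0 | 0 has moves ·
Trace ⟨baa⟩ through P, begin at {p0}:
  step 1 (b): {p1}
  step 2 (a): {p2}
  step 3 (a): {p3}
  — P admits the full trace.
Trace ⟨baa⟩ through Q, begin at {q0}:
  step 1 (b): {q1}
  step 2 (a): {q2}
  step 3 (a): ∅ (Q stuck)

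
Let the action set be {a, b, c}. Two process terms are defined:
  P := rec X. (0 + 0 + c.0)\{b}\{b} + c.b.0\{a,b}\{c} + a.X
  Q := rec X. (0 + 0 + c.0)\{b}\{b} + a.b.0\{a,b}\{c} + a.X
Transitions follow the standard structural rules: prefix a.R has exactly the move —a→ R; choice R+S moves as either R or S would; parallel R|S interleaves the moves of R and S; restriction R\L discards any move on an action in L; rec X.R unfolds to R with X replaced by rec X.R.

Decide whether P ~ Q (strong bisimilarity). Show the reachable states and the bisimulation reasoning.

not bisimilar

LTS(P): 4 reachable states
  s0 = rec X. (0 + 0 + c.0)\{b}\{b} + c.b.0\{a,b}\{c} + a.X | =a=> s0, =c=> s1, =c=> s2
  s1 = 0\{b}\{b} | deadlocked
  s2 = b.0\{a,b}\{c} | =b=> s3
  s3 = 0\{a,b}\{c} | deadlocked
LTS(Q): 4 reachable states
  t0 = rec X. (0 + 0 + c.0)\{b}\{b} + a.b.0\{a,b}\{c} + a.X | =a=> t0, =a=> t1, =c=> t2
  t1 = b.0\{a,b}\{c} | =b=> t3
  t2 = 0\{b}\{b} | deadlocked
  t3 = 0\{a,b}\{c} | deadlocked
Partition-refinement fixed point:
  B0 = {s0}
  B1 = {s2, t1}
  B2 = {s1, s3, t2, t3}
  B3 = {t0}
s0 ∈ B0, t0 ∈ B3 → different blocks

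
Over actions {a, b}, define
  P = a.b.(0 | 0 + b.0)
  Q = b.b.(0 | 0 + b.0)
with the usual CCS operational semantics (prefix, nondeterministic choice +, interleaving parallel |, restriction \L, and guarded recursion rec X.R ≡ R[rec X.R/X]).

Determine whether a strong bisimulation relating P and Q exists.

P's transition system — 4 states:
  u0 = a.b.(0 | 0 + b.0) has moves —a→ u1
  u1 = b.(0 | 0 + b.0) has moves —b→ u2
  u2 = 0 | 0 + b.0 has moves —b→ u3
  u3 = 0 has moves (no moves)
Q's transition system — 4 states:
  v0 = b.b.(0 | 0 + b.0) has moves —b→ v1
  v1 = b.(0 | 0 + b.0) has moves —b→ v2
  v2 = 0 | 0 + b.0 has moves —b→ v3
  v3 = 0 has moves (no moves)
Coarsest stable partition (strong bisimilarity classes):
  B0 = {u0}
  B1 = {u1, v1}
  B2 = {u2, v2}
  B3 = {u3, v3}
  B4 = {v0}
u0 ∈ B0, v0 ∈ B4 → different blocks

P ≁ Q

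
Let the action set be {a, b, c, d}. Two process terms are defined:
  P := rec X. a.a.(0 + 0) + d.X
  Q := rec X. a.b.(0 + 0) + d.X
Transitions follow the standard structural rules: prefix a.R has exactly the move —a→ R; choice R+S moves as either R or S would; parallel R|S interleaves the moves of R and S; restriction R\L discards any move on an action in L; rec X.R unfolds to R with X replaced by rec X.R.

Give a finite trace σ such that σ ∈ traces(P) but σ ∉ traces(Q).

aa

P's transition system — 3 states:
  u0 = rec X. a.a.(0 + 0) + d.X :: --a--▸ u1, --d--▸ u0
  u1 = a.(0 + 0) :: --a--▸ u2
  u2 = 0 + 0 :: ∅
Q's transition system — 3 states:
  v0 = rec X. a.b.(0 + 0) + d.X :: --a--▸ v1, --d--▸ v0
  v1 = b.(0 + 0) :: --b--▸ v2
  v2 = 0 + 0 :: ∅
Executing aa from P (initial set {u0}):
  [1] a ⇒ {u1}
  [2] a ⇒ {u2}
  — P admits the full trace.
Executing aa from Q (initial set {v0}):
  [1] a ⇒ {v1}
  [2] a ⇒ ∅  — Q cannot continue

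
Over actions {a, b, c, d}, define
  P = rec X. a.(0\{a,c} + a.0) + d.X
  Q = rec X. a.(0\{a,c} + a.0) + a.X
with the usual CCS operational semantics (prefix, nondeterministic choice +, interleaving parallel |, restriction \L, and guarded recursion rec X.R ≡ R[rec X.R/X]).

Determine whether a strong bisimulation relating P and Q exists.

LTS(P): 3 reachable states
  u0 = rec X. a.(0\{a,c} + a.0) + d.X has moves —a→ u1, —d→ u0
  u1 = 0\{a,c} + a.0 has moves —a→ u2
  u2 = 0 has moves deadlocked
LTS(Q): 3 reachable states
  v0 = rec X. a.(0\{a,c} + a.0) + a.X has moves —a→ v0, —a→ v1
  v1 = 0\{a,c} + a.0 has moves —a→ v2
  v2 = 0 has moves deadlocked
Coarsest stable partition (strong bisimilarity classes):
  B0 = {u0}
  B1 = {u1, v1}
  B2 = {u2, v2}
  B3 = {v0}
u0 ∈ B0, v0 ∈ B3 → different blocks

P ≁ Q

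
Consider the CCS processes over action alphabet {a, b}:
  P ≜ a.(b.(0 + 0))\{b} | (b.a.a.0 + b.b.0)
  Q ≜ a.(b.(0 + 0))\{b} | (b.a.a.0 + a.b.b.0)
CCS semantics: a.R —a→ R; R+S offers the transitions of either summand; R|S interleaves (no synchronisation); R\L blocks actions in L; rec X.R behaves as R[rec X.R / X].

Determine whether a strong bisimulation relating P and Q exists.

P's transition system — 10 states:
  p0 = a.(b.(0 + 0))\{b} | (b.a.a.0 + b.b.0) ⊢ —a→ p1, —b→ p2, —b→ p3
  p1 = (b.(0 + 0))\{b} | (b.a.a.0 + b.b.0) ⊢ —b→ p4, —b→ p5
  p2 = a.(b.(0 + 0))\{b} | a.a.0 ⊢ —a→ p4, —a→ p6
  p3 = a.(b.(0 + 0))\{b} | b.0 ⊢ —a→ p5, —b→ p7
  p4 = (b.(0 + 0))\{b} | a.a.0 ⊢ —a→ p8
  p5 = (b.(0 + 0))\{b} | b.0 ⊢ —b→ p9
  p6 = a.(b.(0 + 0))\{b} | a.0 ⊢ —a→ p7, —a→ p8
  p7 = a.(b.(0 + 0))\{b} | 0 ⊢ —a→ p9
  p8 = (b.(0 + 0))\{b} | a.0 ⊢ —a→ p9
  p9 = (b.(0 + 0))\{b} | 0 ⊢ ∅
Q's transition system — 12 states:
  q0 = a.(b.(0 + 0))\{b} | (b.a.a.0 + a.b.b.0) ⊢ —a→ q1, —a→ q2, —b→ q3
  q1 = (b.(0 + 0))\{b} | (b.a.a.0 + a.b.b.0) ⊢ —a→ q4, —b→ q5
  q2 = a.(b.(0 + 0))\{b} | b.b.0 ⊢ —a→ q4, —b→ q6
  q3 = a.(b.(0 + 0))\{b} | a.a.0 ⊢ —a→ q5, —a→ q7
  q4 = (b.(0 + 0))\{b} | b.b.0 ⊢ —b→ q8
  q5 = (b.(0 + 0))\{b} | a.a.0 ⊢ —a→ q9
  q6 = a.(b.(0 + 0))\{b} | b.0 ⊢ —a→ q8, —b→ q10
  q7 = a.(b.(0 + 0))\{b} | a.0 ⊢ —a→ q10, —a→ q9
  q8 = (b.(0 + 0))\{b} | b.0 ⊢ —b→ q11
  q9 = (b.(0 + 0))\{b} | a.0 ⊢ —a→ q11
  q10 = a.(b.(0 + 0))\{b} | 0 ⊢ —a→ q11
  q11 = (b.(0 + 0))\{b} | 0 ⊢ ∅
Coarsest stable partition (strong bisimilarity classes):
  B0 = {p0}
  B1 = {p3, q6}
  B2 = {p5, q8}
  B3 = {p9, q11}
  B4 = {p7, p8, q10, q9}
  B5 = {p1}
  B6 = {p4, p6, q5, q7}
  B7 = {p2, q3}
  B8 = {q0}
  B9 = {q1}
  B10 = {q4}
  B11 = {q2}
p0 ∈ B0, q0 ∈ B8 → different blocks

not bisimilar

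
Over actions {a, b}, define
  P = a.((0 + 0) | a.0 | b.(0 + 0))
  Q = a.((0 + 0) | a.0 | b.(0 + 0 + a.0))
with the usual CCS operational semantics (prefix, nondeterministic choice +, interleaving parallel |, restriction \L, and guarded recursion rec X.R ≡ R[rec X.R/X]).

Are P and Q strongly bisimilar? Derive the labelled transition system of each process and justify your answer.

NO

LTS(P): 5 reachable states
  m0 = a.((0 + 0) | a.0 | b.(0 + 0)) | —a→ m1
  m1 = (0 + 0) | a.0 | b.(0 + 0) | —a→ m2, —b→ m3
  m2 = (0 + 0) | 0 | b.(0 + 0) | —b→ m4
  m3 = (0 + 0) | a.0 | (0 + 0) | —a→ m4
  m4 = (0 + 0) | 0 | (0 + 0) | ·
LTS(Q): 7 reachable states
  n0 = a.((0 + 0) | a.0 | b.(0 + 0 + a.0)) | —a→ n1
  n1 = (0 + 0) | a.0 | b.(0 + 0 + a.0) | —a→ n2, —b→ n3
  n2 = (0 + 0) | 0 | b.(0 + 0 + a.0) | —b→ n4
  n3 = (0 + 0) | a.0 | (0 + 0 + a.0) | —a→ n4, —a→ n5
  n4 = (0 + 0) | 0 | (0 + 0 + a.0) | —a→ n6
  n5 = (0 + 0) | a.0 | 0 | —a→ n6
  n6 = (0 + 0) | 0 | 0 | ·
Coarsest stable partition (strong bisimilarity classes):
  B0 = {m0}
  B1 = {m1}
  B2 = {m2}
  B3 = {m4, n6}
  B4 = {m3, n4, n5}
  B5 = {n0}
  B6 = {n1}
  B7 = {n2}
  B8 = {n3}
m0 ∈ B0, n0 ∈ B5 → different blocks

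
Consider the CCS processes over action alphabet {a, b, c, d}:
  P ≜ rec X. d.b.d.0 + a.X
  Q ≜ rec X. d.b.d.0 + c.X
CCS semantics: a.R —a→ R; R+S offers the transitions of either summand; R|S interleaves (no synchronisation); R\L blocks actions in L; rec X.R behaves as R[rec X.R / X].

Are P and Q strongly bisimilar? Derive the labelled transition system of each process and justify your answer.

P ≁ Q

LTS(P): 4 reachable states
  s0 = rec X. d.b.d.0 + a.X has moves =a=> s0, =d=> s1
  s1 = b.d.0 has moves =b=> s2
  s2 = d.0 has moves =d=> s3
  s3 = 0 has moves ∅
LTS(Q): 4 reachable states
  t0 = rec X. d.b.d.0 + c.X has moves =c=> t0, =d=> t1
  t1 = b.d.0 has moves =b=> t2
  t2 = d.0 has moves =d=> t3
  t3 = 0 has moves ∅
Coarsest stable partition (strong bisimilarity classes):
  B0 = {s0}
  B1 = {s1, t1}
  B2 = {s2, t2}
  B3 = {s3, t3}
  B4 = {t0}
s0 ∈ B0, t0 ∈ B4 → different blocks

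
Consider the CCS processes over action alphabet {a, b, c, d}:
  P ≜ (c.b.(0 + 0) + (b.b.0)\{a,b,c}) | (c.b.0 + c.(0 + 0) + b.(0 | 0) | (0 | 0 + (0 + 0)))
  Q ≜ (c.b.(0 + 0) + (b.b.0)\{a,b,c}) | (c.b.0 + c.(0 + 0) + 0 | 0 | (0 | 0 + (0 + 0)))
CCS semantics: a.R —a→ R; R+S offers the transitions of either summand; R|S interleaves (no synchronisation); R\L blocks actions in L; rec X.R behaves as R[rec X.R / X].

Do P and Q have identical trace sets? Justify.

P's transition system — 15 states:
  p0 = (c.b.(0 + 0) + (b.b.0)\{a,b,c}) | (c.b.0 + c.(0 + 0) + b.(0 | 0) | (0 | 0 + (0 + 0))) ⊢ =b=> p1, =c=> p2, =c=> p3, =c=> p4
  p1 = (c.b.(0 + 0) + (b.b.0)\{a,b,c}) | (0 | 0 | (0 | 0 + (0 + 0))) ⊢ =c=> p5
  p2 = (c.b.(0 + 0) + (b.b.0)\{a,b,c}) | (0 + 0) ⊢ =c=> p6
  p3 = (c.b.(0 + 0) + (b.b.0)\{a,b,c}) | b.0 ⊢ =b=> p7, =c=> p8
  p4 = b.(0 + 0) | (c.b.0 + c.(0 + 0) + b.(0 | 0) | (0 | 0 + (0 + 0))) ⊢ =b=> p5, =b=> p9, =c=> p6, =c=> p8
  p5 = b.(0 + 0) | (0 | 0 | (0 | 0 + (0 + 0))) ⊢ =b=> p10
  p6 = b.(0 + 0) | (0 + 0) ⊢ =b=> p11
  p7 = (c.b.(0 + 0) + (b.b.0)\{a,b,c}) | 0 ⊢ =c=> p12
  p8 = b.(0 + 0) | b.0 ⊢ =b=> p12, =b=> p13
  p9 = (0 + 0) | (c.b.0 + c.(0 + 0) + b.(0 | 0) | (0 | 0 + (0 + 0))) ⊢ =b=> p10, =c=> p11, =c=> p13
  p10 = (0 + 0) | (0 | 0 | (0 | 0 + (0 + 0))) ⊢ stopped
  p11 = (0 + 0) | (0 + 0) ⊢ stopped
  p12 = b.(0 + 0) | 0 ⊢ =b=> p14
  p13 = (0 + 0) | b.0 ⊢ =b=> p14
  p14 = (0 + 0) | 0 ⊢ stopped
Q's transition system — 12 states:
  q0 = (c.b.(0 + 0) + (b.b.0)\{a,b,c}) | (c.b.0 + c.(0 + 0) + 0 | 0 | (0 | 0 + (0 + 0))) ⊢ =c=> q1, =c=> q2, =c=> q3
  q1 = (c.b.(0 + 0) + (b.b.0)\{a,b,c}) | (0 + 0) ⊢ =c=> q4
  q2 = (c.b.(0 + 0) + (b.b.0)\{a,b,c}) | b.0 ⊢ =b=> q5, =c=> q6
  q3 = b.(0 + 0) | (c.b.0 + c.(0 + 0) + 0 | 0 | (0 | 0 + (0 + 0))) ⊢ =b=> q7, =c=> q4, =c=> q6
  q4 = b.(0 + 0) | (0 + 0) ⊢ =b=> q8
  q5 = (c.b.(0 + 0) + (b.b.0)\{a,b,c}) | 0 ⊢ =c=> q9
  q6 = b.(0 + 0) | b.0 ⊢ =b=> q10, =b=> q9
  q7 = (0 + 0) | (c.b.0 + c.(0 + 0) + 0 | 0 | (0 | 0 + (0 + 0))) ⊢ =c=> q10, =c=> q8
  q8 = (0 + 0) | (0 + 0) ⊢ stopped
  q9 = b.(0 + 0) | 0 ⊢ =b=> q11
  q10 = (0 + 0) | b.0 ⊢ =b=> q11
  q11 = (0 + 0) | 0 ⊢ stopped
Trace ⟨b⟩ through P, begin at {p0}:
  [1] b ⇒ {p1}
  P completes σ.
Trace ⟨b⟩ through Q, begin at {q0}:
  [1] b ⇒ ∅ (Q stuck)

traces(P) ≠ traces(Q) — witness ⟨b⟩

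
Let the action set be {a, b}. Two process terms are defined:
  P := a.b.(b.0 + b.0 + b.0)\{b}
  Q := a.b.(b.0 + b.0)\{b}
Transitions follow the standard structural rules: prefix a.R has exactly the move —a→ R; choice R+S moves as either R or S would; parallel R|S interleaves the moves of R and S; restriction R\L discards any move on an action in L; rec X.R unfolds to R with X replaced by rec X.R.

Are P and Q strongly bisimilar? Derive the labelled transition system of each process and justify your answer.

P ~ Q

Reachable graph of P (3 states):
  p0 = a.b.(b.0 + b.0 + b.0)\{b} :: =a=> p1
  p1 = b.(b.0 + b.0 + b.0)\{b} :: =b=> p2
  p2 = (b.0 + b.0 + b.0)\{b} :: stopped
Reachable graph of Q (3 states):
  q0 = a.b.(b.0 + b.0)\{b} :: =a=> q1
  q1 = b.(b.0 + b.0)\{b} :: =b=> q2
  q2 = (b.0 + b.0)\{b} :: stopped
Bisimilarity quotient blocks:
  B0 = {p0, q0}
  B1 = {p1, q1}
  B2 = {p2, q2}
p0 ∈ B0, q0 ∈ B0 → same block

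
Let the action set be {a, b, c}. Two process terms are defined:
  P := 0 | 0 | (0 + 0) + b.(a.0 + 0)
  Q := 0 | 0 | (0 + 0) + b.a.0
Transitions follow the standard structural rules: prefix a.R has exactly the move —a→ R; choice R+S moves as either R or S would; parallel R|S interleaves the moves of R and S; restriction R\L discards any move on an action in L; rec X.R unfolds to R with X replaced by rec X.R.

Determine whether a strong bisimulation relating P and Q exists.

bisimilar

LTS(P): 3 reachable states
  s0 = 0 | 0 | (0 + 0) + b.(a.0 + 0) has moves --b--▸ s1
  s1 = a.0 + 0 has moves --a--▸ s2
  s2 = 0 has moves ∅
LTS(Q): 3 reachable states
  t0 = 0 | 0 | (0 + 0) + b.a.0 has moves --b--▸ t1
  t1 = a.0 has moves --a--▸ t2
  t2 = 0 has moves ∅
Coarsest stable partition (strong bisimilarity classes):
  B0 = {s0, t0}
  B1 = {s1, t1}
  B2 = {s2, t2}
s0 ∈ B0, t0 ∈ B0 → same block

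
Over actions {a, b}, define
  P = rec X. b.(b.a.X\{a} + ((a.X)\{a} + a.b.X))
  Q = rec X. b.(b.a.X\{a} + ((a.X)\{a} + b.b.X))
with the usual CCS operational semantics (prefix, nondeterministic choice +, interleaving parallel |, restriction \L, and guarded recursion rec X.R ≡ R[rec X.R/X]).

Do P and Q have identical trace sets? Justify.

P's transition system — 7 states:
  p0 = rec X. b.(b.a.X\{a} + ((a.X)\{a} + a.b.X)) → =b=> p1
  p1 = b.a.(rec X. b.(b.a.X\{a} + ((a.X)\{a} + a.b.X)))\{a} + ((a.(rec X. b.(b.a.X\{a} + ((a.X)\{a} + a.b.X))))\{a} + a.b.(rec X. b.(b.a.X\{a} + ((a.X)\{a} + a.b.X)))) → =a=> p2, =b=> p3
  p2 = b.(rec X. b.(b.a.X\{a} + ((a.X)\{a} + a.b.X))) → =b=> p0
  p3 = a.(rec X. b.(b.a.X\{a} + ((a.X)\{a} + a.b.X)))\{a} → =a=> p4
  p4 = (rec X. b.(b.a.X\{a} + ((a.X)\{a} + a.b.X)))\{a} → =b=> p5
  p5 = (b.a.(rec X. b.(b.a.X\{a} + ((a.X)\{a} + a.b.X)))\{a} + ((a.(rec X. b.(b.a.X\{a} + ((a.X)\{a} + a.b.X))))\{a} + a.b.(rec X. b.(b.a.X\{a} + ((a.X)\{a} + a.b.X)))))\{a} → =b=> p6
  p6 = (a.(rec X. b.(b.a.X\{a} + ((a.X)\{a} + a.b.X)))\{a})\{a} → ·
Q's transition system — 8 states:
  q0 = rec X. b.(b.a.X\{a} + ((a.X)\{a} + b.b.X)) → =b=> q1
  q1 = b.a.(rec X. b.(b.a.X\{a} + ((a.X)\{a} + b.b.X)))\{a} + ((a.(rec X. b.(b.a.X\{a} + ((a.X)\{a} + b.b.X))))\{a} + b.b.(rec X. b.(b.a.X\{a} + ((a.X)\{a} + b.b.X)))) → =b=> q2, =b=> q3
  q2 = a.(rec X. b.(b.a.X\{a} + ((a.X)\{a} + b.b.X)))\{a} → =a=> q4
  q3 = b.(rec X. b.(b.a.X\{a} + ((a.X)\{a} + b.b.X))) → =b=> q0
  q4 = (rec X. b.(b.a.X\{a} + ((a.X)\{a} + b.b.X)))\{a} → =b=> q5
  q5 = (b.a.(rec X. b.(b.a.X\{a} + ((a.X)\{a} + b.b.X)))\{a} + ((a.(rec X. b.(b.a.X\{a} + ((a.X)\{a} + b.b.X))))\{a} + b.b.(rec X. b.(b.a.X\{a} + ((a.X)\{a} + b.b.X)))))\{a} → =b=> q6, =b=> q7
  q6 = (a.(rec X. b.(b.a.X\{a} + ((a.X)\{a} + b.b.X)))\{a})\{a} → ·
  q7 = (b.(rec X. b.(b.a.X\{a} + ((a.X)\{a} + b.b.X))))\{a} → =b=> q4
Executing ba from P (initial set {p0}):
  after b @ step 1: {p1}
  after a @ step 2: {p2}
  — P admits the full trace.
Executing ba from Q (initial set {q0}):
  after b @ step 1: {q1}
  after a @ step 2: ∅ (Q stuck)

trace-distinct — witness ⟨ba⟩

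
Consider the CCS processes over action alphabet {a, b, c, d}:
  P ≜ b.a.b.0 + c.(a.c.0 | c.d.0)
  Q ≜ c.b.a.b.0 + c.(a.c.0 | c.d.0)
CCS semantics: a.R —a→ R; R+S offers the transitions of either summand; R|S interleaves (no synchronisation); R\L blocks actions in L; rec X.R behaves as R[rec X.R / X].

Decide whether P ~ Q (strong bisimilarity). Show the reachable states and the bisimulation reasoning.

Reachable graph of P (13 states):
  p0 = b.a.b.0 + c.(a.c.0 | c.d.0) has moves -b-> p1, -c-> p2
  p1 = a.b.0 has moves -a-> p3
  p2 = a.c.0 | c.d.0 has moves -a-> p4, -c-> p5
  p3 = b.0 has moves -b-> p6
  p4 = c.0 | c.d.0 has moves -c-> p7, -c-> p8
  p5 = a.c.0 | d.0 has moves -a-> p8, -d-> p9
  p6 = 0 has moves ∅
  p7 = 0 | c.d.0 has moves -c-> p10
  p8 = c.0 | d.0 has moves -c-> p10, -d-> p11
  p9 = a.c.0 | 0 has moves -a-> p11
  p10 = 0 | d.0 has moves -d-> p12
  p11 = c.0 | 0 has moves -c-> p12
  p12 = 0 | 0 has moves ∅
Reachable graph of Q (14 states):
  q0 = c.b.a.b.0 + c.(a.c.0 | c.d.0) has moves -c-> q1, -c-> q2
  q1 = a.c.0 | c.d.0 has moves -a-> q3, -c-> q4
  q2 = b.a.b.0 has moves -b-> q5
  q3 = c.0 | c.d.0 has moves -c-> q6, -c-> q7
  q4 = a.c.0 | d.0 has moves -a-> q7, -d-> q8
  q5 = a.b.0 has moves -a-> q9
  q6 = 0 | c.d.0 has moves -c-> q10
  q7 = c.0 | d.0 has moves -c-> q10, -d-> q11
  q8 = a.c.0 | 0 has moves -a-> q11
  q9 = b.0 has moves -b-> q12
  q10 = 0 | d.0 has moves -d-> q13
  q11 = c.0 | 0 has moves -c-> q13
  q12 = 0 has moves ∅
  q13 = 0 | 0 has moves ∅
Coarsest stable partition (strong bisimilarity classes):
  B0 = {p0}
  B1 = {p2, q1}
  B2 = {p5, q4}
  B3 = {p8, q7}
  B4 = {p11, q11}
  B5 = {p12, p6, q12, q13}
  B6 = {p10, q10}
  B7 = {p9, q8}
  B8 = {p4, q3}
  B9 = {p7, q6}
  B10 = {p1, q5}
  B11 = {p3, q9}
  B12 = {q0}
  B13 = {q2}
p0 ∈ B0, q0 ∈ B12 → different blocks

P ≁ Q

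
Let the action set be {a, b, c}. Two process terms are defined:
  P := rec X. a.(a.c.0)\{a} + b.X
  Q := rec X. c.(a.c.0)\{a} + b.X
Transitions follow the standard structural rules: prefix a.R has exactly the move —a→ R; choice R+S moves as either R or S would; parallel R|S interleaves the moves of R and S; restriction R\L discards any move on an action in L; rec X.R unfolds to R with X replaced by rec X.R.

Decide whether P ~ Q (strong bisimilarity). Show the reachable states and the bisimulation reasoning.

P's transition system — 2 states:
  s0 = rec X. a.(a.c.0)\{a} + b.X ⊢ =a=> s1, =b=> s0
  s1 = (a.c.0)\{a} ⊢ deadlocked
Q's transition system — 2 states:
  t0 = rec X. c.(a.c.0)\{a} + b.X ⊢ =b=> t0, =c=> t1
  t1 = (a.c.0)\{a} ⊢ deadlocked
Bisimilarity quotient blocks:
  B0 = {s0}
  B1 = {s1, t1}
  B2 = {t0}
s0 ∈ B0, t0 ∈ B2 → different blocks

NO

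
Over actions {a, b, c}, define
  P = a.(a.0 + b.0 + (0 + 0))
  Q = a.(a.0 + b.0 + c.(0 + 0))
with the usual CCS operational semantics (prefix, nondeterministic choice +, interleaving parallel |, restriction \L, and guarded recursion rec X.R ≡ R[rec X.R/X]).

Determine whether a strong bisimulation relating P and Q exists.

P's transition system — 3 states:
  s0 = a.(a.0 + b.0 + (0 + 0)) has moves ··a··> s1
  s1 = a.0 + b.0 + (0 + 0) has moves ··a··> s2, ··b··> s2
  s2 = 0 has moves deadlocked
Q's transition system — 4 states:
  t0 = a.(a.0 + b.0 + c.(0 + 0)) has moves ··a··> t1
  t1 = a.0 + b.0 + c.(0 + 0) has moves ··a··> t2, ··b··> t2, ··c··> t3
  t2 = 0 has moves deadlocked
  t3 = 0 + 0 has moves deadlocked
Coarsest stable partition (strong bisimilarity classes):
  B0 = {s0}
  B1 = {s1}
  B2 = {s2, t2, t3}
  B3 = {t0}
  B4 = {t1}
s0 ∈ B0, t0 ∈ B3 → different blocks

not bisimilar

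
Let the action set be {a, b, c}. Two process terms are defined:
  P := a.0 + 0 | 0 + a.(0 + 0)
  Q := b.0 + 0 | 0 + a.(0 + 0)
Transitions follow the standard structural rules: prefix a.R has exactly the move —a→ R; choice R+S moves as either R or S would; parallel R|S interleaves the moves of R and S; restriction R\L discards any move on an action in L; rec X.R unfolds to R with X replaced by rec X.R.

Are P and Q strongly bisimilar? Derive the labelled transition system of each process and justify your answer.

not bisimilar

Reachable graph of P (3 states):
  s0 = a.0 + 0 | 0 + a.(0 + 0) :: —a→ s1, —a→ s2
  s1 = 0 :: deadlocked
  s2 = 0 + 0 :: deadlocked
Reachable graph of Q (3 states):
  t0 = b.0 + 0 | 0 + a.(0 + 0) :: —a→ t1, —b→ t2
  t1 = 0 + 0 :: deadlocked
  t2 = 0 :: deadlocked
Bisimilarity quotient blocks:
  B0 = {s0}
  B1 = {s1, s2, t1, t2}
  B2 = {t0}
s0 ∈ B0, t0 ∈ B2 → different blocks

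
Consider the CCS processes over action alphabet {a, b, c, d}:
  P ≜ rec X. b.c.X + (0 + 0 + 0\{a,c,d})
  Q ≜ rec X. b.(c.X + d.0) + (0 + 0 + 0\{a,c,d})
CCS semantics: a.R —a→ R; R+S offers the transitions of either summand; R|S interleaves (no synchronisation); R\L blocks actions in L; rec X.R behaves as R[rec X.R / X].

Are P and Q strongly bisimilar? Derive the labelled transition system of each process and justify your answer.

not bisimilar

P's transition system — 2 states:
  s0 = rec X. b.c.X + (0 + 0 + 0\{a,c,d}) → --b--▸ s1
  s1 = c.(rec X. b.c.X + (0 + 0 + 0\{a,c,d})) → --c--▸ s0
Q's transition system — 3 states:
  t0 = rec X. b.(c.X + d.0) + (0 + 0 + 0\{a,c,d}) → --b--▸ t1
  t1 = c.(rec X. b.(c.X + d.0) + (0 + 0 + 0\{a,c,d})) + d.0 → --c--▸ t0, --d--▸ t2
  t2 = 0 → stopped
Bisimilarity quotient blocks:
  B0 = {s0}
  B1 = {s1}
  B2 = {t0}
  B3 = {t1}
  B4 = {t2}
s0 ∈ B0, t0 ∈ B2 → different blocks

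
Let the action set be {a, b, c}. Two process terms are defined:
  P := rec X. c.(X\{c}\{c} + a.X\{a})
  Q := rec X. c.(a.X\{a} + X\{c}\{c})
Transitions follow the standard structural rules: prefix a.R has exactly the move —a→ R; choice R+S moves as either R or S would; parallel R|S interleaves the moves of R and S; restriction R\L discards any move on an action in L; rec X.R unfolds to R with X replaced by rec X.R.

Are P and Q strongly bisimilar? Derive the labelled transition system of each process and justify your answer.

bisimilar

P's transition system — 4 states:
  p0 = rec X. c.(X\{c}\{c} + a.X\{a}) ⊢ -c-> p1
  p1 = (rec X. c.(X\{c}\{c} + a.X\{a}))\{c}\{c} + a.(rec X. c.(X\{c}\{c} + a.X\{a}))\{a} ⊢ -a-> p2
  p2 = (rec X. c.(X\{c}\{c} + a.X\{a}))\{a} ⊢ -c-> p3
  p3 = ((rec X. c.(X\{c}\{c} + a.X\{a}))\{c}\{c} + a.(rec X. c.(X\{c}\{c} + a.X\{a}))\{a})\{a} ⊢ stopped
Q's transition system — 4 states:
  q0 = rec X. c.(a.X\{a} + X\{c}\{c}) ⊢ -c-> q1
  q1 = a.(rec X. c.(a.X\{a} + X\{c}\{c}))\{a} + (rec X. c.(a.X\{a} + X\{c}\{c}))\{c}\{c} ⊢ -a-> q2
  q2 = (rec X. c.(a.X\{a} + X\{c}\{c}))\{a} ⊢ -c-> q3
  q3 = (a.(rec X. c.(a.X\{a} + X\{c}\{c}))\{a} + (rec X. c.(a.X\{a} + X\{c}\{c}))\{c}\{c})\{a} ⊢ stopped
Bisimilarity quotient blocks:
  B0 = {p0, q0}
  B1 = {p1, q1}
  B2 = {p2, q2}
  B3 = {p3, q3}
p0 ∈ B0, q0 ∈ B0 → same block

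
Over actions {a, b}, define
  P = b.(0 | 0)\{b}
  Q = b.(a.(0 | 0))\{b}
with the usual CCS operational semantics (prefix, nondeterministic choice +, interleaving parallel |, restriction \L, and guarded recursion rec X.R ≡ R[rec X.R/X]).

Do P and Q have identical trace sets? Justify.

traces(P) ≠ traces(Q) — witness ⟨ba⟩

LTS(P): 2 reachable states
  s0 = b.(0 | 0)\{b} has moves —b→ s1
  s1 = (0 | 0)\{b} has moves ·
LTS(Q): 3 reachable states
  t0 = b.(a.(0 | 0))\{b} has moves —b→ t1
  t1 = (a.(0 | 0))\{b} has moves —a→ t2
  t2 = (0 | 0)\{b} has moves ·
Trace ⟨ba⟩ through Q, begin at {t0}:
  [1] b ⇒ {t1}
  [2] a ⇒ {t2}
  Q completes σ.
Trace ⟨ba⟩ through P, begin at {s0}:
  [1] b ⇒ {s1}
  [2] a ⇒ ∅  — P cannot continue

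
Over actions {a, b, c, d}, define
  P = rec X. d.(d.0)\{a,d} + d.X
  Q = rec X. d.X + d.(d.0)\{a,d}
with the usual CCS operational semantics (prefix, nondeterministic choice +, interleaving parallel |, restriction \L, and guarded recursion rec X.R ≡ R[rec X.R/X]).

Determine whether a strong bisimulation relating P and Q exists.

P's transition system — 2 states:
  p0 = rec X. d.(d.0)\{a,d} + d.X | -d-> p0, -d-> p1
  p1 = (d.0)\{a,d} | (no moves)
Q's transition system — 2 states:
  q0 = rec X. d.X + d.(d.0)\{a,d} | -d-> q0, -d-> q1
  q1 = (d.0)\{a,d} | (no moves)
Partition-refinement fixed point:
  B0 = {p0, q0}
  B1 = {p1, q1}
p0 ∈ B0, q0 ∈ B0 → same block

P ~ Q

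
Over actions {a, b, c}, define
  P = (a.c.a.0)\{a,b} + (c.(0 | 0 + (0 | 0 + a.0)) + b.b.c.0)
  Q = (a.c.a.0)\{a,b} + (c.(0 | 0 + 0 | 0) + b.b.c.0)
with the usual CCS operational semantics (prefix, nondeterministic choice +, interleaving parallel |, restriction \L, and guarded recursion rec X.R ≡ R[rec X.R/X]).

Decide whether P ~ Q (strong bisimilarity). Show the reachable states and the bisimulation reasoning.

Reachable graph of P (5 states):
  m0 = (a.c.a.0)\{a,b} + (c.(0 | 0 + (0 | 0 + a.0)) + b.b.c.0) has moves ··b··> m1, ··c··> m2
  m1 = b.c.0 has moves ··b··> m3
  m2 = 0 | 0 + (0 | 0 + a.0) has moves ··a··> m4
  m3 = c.0 has moves ··c··> m4
  m4 = 0 has moves stopped
Reachable graph of Q (5 states):
  n0 = (a.c.a.0)\{a,b} + (c.(0 | 0 + 0 | 0) + b.b.c.0) has moves ··b··> n1, ··c··> n2
  n1 = b.c.0 has moves ··b··> n3
  n2 = 0 | 0 + 0 | 0 has moves stopped
  n3 = c.0 has moves ··c··> n4
  n4 = 0 has moves stopped
Coarsest stable partition (strong bisimilarity classes):
  B0 = {m0}
  B1 = {m1, n1}
  B2 = {m3, n3}
  B3 = {m4, n2, n4}
  B4 = {m2}
  B5 = {n0}
m0 ∈ B0, n0 ∈ B5 → different blocks

NO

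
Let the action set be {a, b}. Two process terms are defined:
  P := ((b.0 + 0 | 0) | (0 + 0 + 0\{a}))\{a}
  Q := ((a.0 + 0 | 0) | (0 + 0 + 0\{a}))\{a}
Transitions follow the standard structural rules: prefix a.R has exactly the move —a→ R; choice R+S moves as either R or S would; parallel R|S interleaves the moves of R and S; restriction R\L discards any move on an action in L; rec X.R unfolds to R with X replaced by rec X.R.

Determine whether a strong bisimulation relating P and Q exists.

NO

Reachable graph of P (2 states):
  s0 = ((b.0 + 0 | 0) | (0 + 0 + 0\{a}))\{a} → ··b··> s1
  s1 = (0 | (0 + 0 + 0\{a}))\{a} → stopped
Reachable graph of Q (1 states):
  t0 = ((a.0 + 0 | 0) | (0 + 0 + 0\{a}))\{a} → stopped
Bisimilarity quotient blocks:
  B0 = {s0}
  B1 = {s1, t0}
s0 ∈ B0, t0 ∈ B1 → different blocks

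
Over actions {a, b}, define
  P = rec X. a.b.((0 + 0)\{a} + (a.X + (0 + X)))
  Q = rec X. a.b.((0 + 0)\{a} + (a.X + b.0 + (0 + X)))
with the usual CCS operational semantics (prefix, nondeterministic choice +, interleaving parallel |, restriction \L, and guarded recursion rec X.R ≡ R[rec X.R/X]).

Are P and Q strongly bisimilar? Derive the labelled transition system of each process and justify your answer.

not bisimilar

P's transition system — 3 states:
  m0 = rec X. a.b.((0 + 0)\{a} + (a.X + (0 + X))) | —a→ m1
  m1 = b.((0 + 0)\{a} + (a.(rec X. a.b.((0 + 0)\{a} + (a.X + (0 + X)))) + (0 + (rec X. a.b.((0 + 0)\{a} + (a.X + (0 + X))))))) | —b→ m2
  m2 = (0 + 0)\{a} + (a.(rec X. a.b.((0 + 0)\{a} + (a.X + (0 + X)))) + (0 + (rec X. a.b.((0 + 0)\{a} + (a.X + (0 + X)))))) | —a→ m0, —a→ m1
Q's transition system — 4 states:
  n0 = rec X. a.b.((0 + 0)\{a} + (a.X + b.0 + (0 + X))) | —a→ n1
  n1 = b.((0 + 0)\{a} + (a.(rec X. a.b.((0 + 0)\{a} + (a.X + b.0 + (0 + X)))) + b.0 + (0 + (rec X. a.b.((0 + 0)\{a} + (a.X + b.0 + (0 + X))))))) | —b→ n2
  n2 = (0 + 0)\{a} + (a.(rec X. a.b.((0 + 0)\{a} + (a.X + b.0 + (0 + X)))) + b.0 + (0 + (rec X. a.b.((0 + 0)\{a} + (a.X + b.0 + (0 + X)))))) | —a→ n0, —a→ n1, —b→ n3
  n3 = 0 | ·
Partition-refinement fixed point:
  B0 = {m0}
  B1 = {m1}
  B2 = {m2}
  B3 = {n0}
  B4 = {n1}
  B5 = {n2}
  B6 = {n3}
m0 ∈ B0, n0 ∈ B3 → different blocks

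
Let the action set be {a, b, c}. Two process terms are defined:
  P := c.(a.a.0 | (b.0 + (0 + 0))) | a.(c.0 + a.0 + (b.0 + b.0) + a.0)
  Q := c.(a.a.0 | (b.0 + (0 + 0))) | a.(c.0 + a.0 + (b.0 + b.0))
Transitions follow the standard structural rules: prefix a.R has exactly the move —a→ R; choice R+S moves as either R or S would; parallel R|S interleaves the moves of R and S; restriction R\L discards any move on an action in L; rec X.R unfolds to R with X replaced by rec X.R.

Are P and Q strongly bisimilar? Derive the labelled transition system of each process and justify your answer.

bisimilar

P's transition system — 21 states:
  p0 = c.(a.a.0 | (b.0 + (0 + 0))) | a.(c.0 + a.0 + (b.0 + b.0) + a.0) :: -a-> p1, -c-> p2
  p1 = c.(a.a.0 | (b.0 + (0 + 0))) | (c.0 + a.0 + (b.0 + b.0) + a.0) :: -a-> p3, -b-> p3, -c-> p3, -c-> p4
  p2 = a.a.0 | (b.0 + (0 + 0)) | a.(c.0 + a.0 + (b.0 + b.0) + a.0) :: -a-> p4, -a-> p5, -b-> p6
  p3 = c.(a.a.0 | (b.0 + (0 + 0))) | 0 :: -c-> p7
  p4 = a.a.0 | (b.0 + (0 + 0)) | (c.0 + a.0 + (b.0 + b.0) + a.0) :: -a-> p7, -a-> p8, -b-> p7, -b-> p9, -c-> p7
  p5 = a.0 | (b.0 + (0 + 0)) | a.(c.0 + a.0 + (b.0 + b.0) + a.0) :: -a-> p10, -a-> p8, -b-> p11
  p6 = a.a.0 | 0 | a.(c.0 + a.0 + (b.0 + b.0) + a.0) :: -a-> p11, -a-> p9
  p7 = a.a.0 | (b.0 + (0 + 0)) | 0 :: -a-> p12, -b-> p13
  p8 = a.0 | (b.0 + (0 + 0)) | (c.0 + a.0 + (b.0 + b.0) + a.0) :: -a-> p12, -a-> p14, -b-> p12, -b-> p15, -c-> p12
  p9 = a.a.0 | 0 | (c.0 + a.0 + (b.0 + b.0) + a.0) :: -a-> p13, -a-> p15, -b-> p13, -c-> p13
  p10 = 0 | (b.0 + (0 + 0)) | a.(c.0 + a.0 + (b.0 + b.0) + a.0) :: -a-> p14, -b-> p16
  p11 = a.0 | 0 | a.(c.0 + a.0 + (b.0 + b.0) + a.0) :: -a-> p15, -a-> p16
  p12 = a.0 | (b.0 + (0 + 0)) | 0 :: -a-> p17, -b-> p18
  p13 = a.a.0 | 0 | 0 :: -a-> p18
  p14 = 0 | (b.0 + (0 + 0)) | (c.0 + a.0 + (b.0 + b.0) + a.0) :: -a-> p17, -b-> p17, -b-> p19, -c-> p17
  p15 = a.0 | 0 | (c.0 + a.0 + (b.0 + b.0) + a.0) :: -a-> p18, -a-> p19, -b-> p18, -c-> p18
  p16 = 0 | 0 | a.(c.0 + a.0 + (b.0 + b.0) + a.0) :: -a-> p19
  p17 = 0 | (b.0 + (0 + 0)) | 0 :: -b-> p20
  p18 = a.0 | 0 | 0 :: -a-> p20
  p19 = 0 | 0 | (c.0 + a.0 + (b.0 + b.0) + a.0) :: -a-> p20, -b-> p20, -c-> p20
  p20 = 0 | 0 | 0 :: (no moves)
Q's transition system — 21 states:
  q0 = c.(a.a.0 | (b.0 + (0 + 0))) | a.(c.0 + a.0 + (b.0 + b.0)) :: -a-> q1, -c-> q2
  q1 = c.(a.a.0 | (b.0 + (0 + 0))) | (c.0 + a.0 + (b.0 + b.0)) :: -a-> q3, -b-> q3, -c-> q3, -c-> q4
  q2 = a.a.0 | (b.0 + (0 + 0)) | a.(c.0 + a.0 + (b.0 + b.0)) :: -a-> q4, -a-> q5, -b-> q6
  q3 = c.(a.a.0 | (b.0 + (0 + 0))) | 0 :: -c-> q7
  q4 = a.a.0 | (b.0 + (0 + 0)) | (c.0 + a.0 + (b.0 + b.0)) :: -a-> q7, -a-> q8, -b-> q7, -b-> q9, -c-> q7
  q5 = a.0 | (b.0 + (0 + 0)) | a.(c.0 + a.0 + (b.0 + b.0)) :: -a-> q10, -a-> q8, -b-> q11
  q6 = a.a.0 | 0 | a.(c.0 + a.0 + (b.0 + b.0)) :: -a-> q11, -a-> q9
  q7 = a.a.0 | (b.0 + (0 + 0)) | 0 :: -a-> q12, -b-> q13
  q8 = a.0 | (b.0 + (0 + 0)) | (c.0 + a.0 + (b.0 + b.0)) :: -a-> q12, -a-> q14, -b-> q12, -b-> q15, -c-> q12
  q9 = a.a.0 | 0 | (c.0 + a.0 + (b.0 + b.0)) :: -a-> q13, -a-> q15, -b-> q13, -c-> q13
  q10 = 0 | (b.0 + (0 + 0)) | a.(c.0 + a.0 + (b.0 + b.0)) :: -a-> q14, -b-> q16
  q11 = a.0 | 0 | a.(c.0 + a.0 + (b.0 + b.0)) :: -a-> q15, -a-> q16
  q12 = a.0 | (b.0 + (0 + 0)) | 0 :: -a-> q17, -b-> q18
  q13 = a.a.0 | 0 | 0 :: -a-> q18
  q14 = 0 | (b.0 + (0 + 0)) | (c.0 + a.0 + (b.0 + b.0)) :: -a-> q17, -b-> q17, -b-> q19, -c-> q17
  q15 = a.0 | 0 | (c.0 + a.0 + (b.0 + b.0)) :: -a-> q18, -a-> q19, -b-> q18, -c-> q18
  q16 = 0 | 0 | a.(c.0 + a.0 + (b.0 + b.0)) :: -a-> q19
  q17 = 0 | (b.0 + (0 + 0)) | 0 :: -b-> q20
  q18 = a.0 | 0 | 0 :: -a-> q20
  q19 = 0 | 0 | (c.0 + a.0 + (b.0 + b.0)) :: -a-> q20, -b-> q20, -c-> q20
  q20 = 0 | 0 | 0 :: (no moves)
Coarsest stable partition (strong bisimilarity classes):
  B0 = {p0, q0}
  B1 = {p2, q2}
  B2 = {p4, q4}
  B3 = {p7, q7}
  B4 = {p12, q12}
  B5 = {p17, q17}
  B6 = {p20, q20}
  B7 = {p18, q18}
  B8 = {p13, q13}
  B9 = {p8, q8}
  B10 = {p15, q15}
  B11 = {p19, q19}
  B12 = {p14, q14}
  B13 = {p9, q9}
  B14 = {p5, q5}
  B15 = {p10, q10}
  B16 = {p16, q16}
  B17 = {p11, q11}
  B18 = {p6, q6}
  B19 = {p1, q1}
  B20 = {p3, q3}
p0 ∈ B0, q0 ∈ B0 → same block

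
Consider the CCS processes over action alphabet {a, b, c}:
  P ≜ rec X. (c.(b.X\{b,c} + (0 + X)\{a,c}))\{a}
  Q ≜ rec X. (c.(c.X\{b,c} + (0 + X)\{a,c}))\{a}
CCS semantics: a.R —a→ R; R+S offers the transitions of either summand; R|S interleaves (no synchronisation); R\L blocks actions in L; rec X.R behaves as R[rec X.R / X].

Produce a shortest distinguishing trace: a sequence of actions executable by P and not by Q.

P's transition system — 3 states:
  p0 = rec X. (c.(b.X\{b,c} + (0 + X)\{a,c}))\{a} | ··c··> p1
  p1 = (b.(rec X. (c.(b.X\{b,c} + (0 + X)\{a,c}))\{a})\{b,c} + (0 + (rec X. (c.(b.X\{b,c} + (0 + X)\{a,c}))\{a}))\{a,c})\{a} | ··b··> p2
  p2 = (rec X. (c.(b.X\{b,c} + (0 + X)\{a,c}))\{a})\{b,c}\{a} | deadlocked
Q's transition system — 3 states:
  q0 = rec X. (c.(c.X\{b,c} + (0 + X)\{a,c}))\{a} | ··c··> q1
  q1 = (c.(rec X. (c.(c.X\{b,c} + (0 + X)\{a,c}))\{a})\{b,c} + (0 + (rec X. (c.(c.X\{b,c} + (0 + X)\{a,c}))\{a}))\{a,c})\{a} | ··c··> q2
  q2 = (rec X. (c.(c.X\{b,c} + (0 + X)\{a,c}))\{a})\{b,c}\{a} | deadlocked
Trace ⟨cb⟩ through P, begin at {p0}:
  step 1 (c): {p1}
  step 2 (b): {p2}
  P completes σ.
Trace ⟨cb⟩ through Q, begin at {q0}:
  step 1 (c): {q1}
  step 2 (b): no successor for Q

cb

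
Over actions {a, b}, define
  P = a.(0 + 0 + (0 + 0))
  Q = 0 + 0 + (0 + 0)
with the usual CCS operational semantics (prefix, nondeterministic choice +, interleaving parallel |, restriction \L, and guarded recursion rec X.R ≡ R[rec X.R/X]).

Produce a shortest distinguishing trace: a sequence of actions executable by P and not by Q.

LTS(P): 2 reachable states
  m0 = a.(0 + 0 + (0 + 0)) :: =a=> m1
  m1 = 0 + 0 + (0 + 0) :: ·
LTS(Q): 1 reachable states
  n0 = 0 + 0 + (0 + 0) :: ·
Run σ = ⟨a⟩ on P: start {m0}
  [1] a ⇒ {m1}
  — P admits the full trace.
Run σ = ⟨a⟩ on Q: start {n0}
  [1] a ⇒ ∅ (Q stuck)

a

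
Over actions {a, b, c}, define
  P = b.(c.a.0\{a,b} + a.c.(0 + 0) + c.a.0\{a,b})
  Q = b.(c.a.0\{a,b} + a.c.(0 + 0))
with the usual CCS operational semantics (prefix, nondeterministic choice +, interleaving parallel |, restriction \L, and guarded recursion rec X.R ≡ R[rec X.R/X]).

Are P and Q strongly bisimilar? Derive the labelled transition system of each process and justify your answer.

P's transition system — 6 states:
  m0 = b.(c.a.0\{a,b} + a.c.(0 + 0) + c.a.0\{a,b}) ⊢ -b-> m1
  m1 = c.a.0\{a,b} + a.c.(0 + 0) + c.a.0\{a,b} ⊢ -a-> m2, -c-> m3
  m2 = c.(0 + 0) ⊢ -c-> m4
  m3 = a.0\{a,b} ⊢ -a-> m5
  m4 = 0 + 0 ⊢ (no moves)
  m5 = 0\{a,b} ⊢ (no moves)
Q's transition system — 6 states:
  n0 = b.(c.a.0\{a,b} + a.c.(0 + 0)) ⊢ -b-> n1
  n1 = c.a.0\{a,b} + a.c.(0 + 0) ⊢ -a-> n2, -c-> n3
  n2 = c.(0 + 0) ⊢ -c-> n4
  n3 = a.0\{a,b} ⊢ -a-> n5
  n4 = 0 + 0 ⊢ (no moves)
  n5 = 0\{a,b} ⊢ (no moves)
Partition-refinement fixed point:
  B0 = {m0, n0}
  B1 = {m1, n1}
  B2 = {m2, n2}
  B3 = {m4, m5, n4, n5}
  B4 = {m3, n3}
m0 ∈ B0, n0 ∈ B0 → same block

P ~ Q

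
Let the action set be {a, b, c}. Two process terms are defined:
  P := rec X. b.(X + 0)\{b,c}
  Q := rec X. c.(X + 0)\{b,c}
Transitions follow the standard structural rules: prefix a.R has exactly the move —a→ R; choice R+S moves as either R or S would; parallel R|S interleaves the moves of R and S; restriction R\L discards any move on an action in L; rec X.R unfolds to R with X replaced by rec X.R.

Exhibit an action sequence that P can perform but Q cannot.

b

LTS(P): 2 reachable states
  u0 = rec X. b.(X + 0)\{b,c} → ··b··> u1
  u1 = ((rec X. b.(X + 0)\{b,c}) + 0)\{b,c} → ·
LTS(Q): 2 reachable states
  v0 = rec X. c.(X + 0)\{b,c} → ··c··> v1
  v1 = ((rec X. c.(X + 0)\{b,c}) + 0)\{b,c} → ·
Executing b from P (initial set {u0}):
  [1] b ⇒ {u1}
  P completes σ.
Executing b from Q (initial set {v0}):
  [1] b ⇒ ∅  — Q cannot continue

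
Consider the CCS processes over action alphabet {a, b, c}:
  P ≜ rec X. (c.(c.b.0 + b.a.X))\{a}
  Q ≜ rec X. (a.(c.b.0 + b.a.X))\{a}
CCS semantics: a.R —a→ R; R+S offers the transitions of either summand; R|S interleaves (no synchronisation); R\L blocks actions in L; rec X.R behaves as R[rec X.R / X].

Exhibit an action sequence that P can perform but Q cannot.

c

Reachable graph of P (5 states):
  p0 = rec X. (c.(c.b.0 + b.a.X))\{a} has moves --c--▸ p1
  p1 = (c.b.0 + b.a.(rec X. (c.(c.b.0 + b.a.X))\{a}))\{a} has moves --b--▸ p2, --c--▸ p3
  p2 = (a.(rec X. (c.(c.b.0 + b.a.X))\{a}))\{a} has moves (no moves)
  p3 = (b.0)\{a} has moves --b--▸ p4
  p4 = 0\{a} has moves (no moves)
Reachable graph of Q (1 states):
  q0 = rec X. (a.(c.b.0 + b.a.X))\{a} has moves (no moves)
Trace ⟨c⟩ through P, begin at {p0}:
  step 1 (c): {p1}
  P completes σ.
Trace ⟨c⟩ through Q, begin at {q0}:
  step 1 (c): ∅ (Q stuck)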